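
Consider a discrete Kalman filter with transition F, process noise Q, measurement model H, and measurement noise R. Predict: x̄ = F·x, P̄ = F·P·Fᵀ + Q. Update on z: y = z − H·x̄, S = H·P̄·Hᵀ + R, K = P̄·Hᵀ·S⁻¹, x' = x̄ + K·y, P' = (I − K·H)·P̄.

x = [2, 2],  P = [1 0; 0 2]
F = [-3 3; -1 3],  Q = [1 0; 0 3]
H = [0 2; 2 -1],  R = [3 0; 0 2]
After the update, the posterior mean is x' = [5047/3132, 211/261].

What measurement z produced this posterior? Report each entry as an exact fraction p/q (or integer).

x̄ = F·x = [0, 4]
P̄ = F·P·Fᵀ + Q = [28 21; 21 22]
S = H·P̄·Hᵀ + R = [91 40; 40 52]
K = P̄·Hᵀ·S⁻¹ = [196/783 1505/3132; 124/261 5/261]
x' − x̄ = [5047/3132, -833/261] = K·y
y = (KᵀK)⁻¹·Kᵀ·(x' − x̄) = [-7, 7]
z = y + H·x̄ = [-7, 7] + [8, -4] = [1, 3]

z = [1, 3]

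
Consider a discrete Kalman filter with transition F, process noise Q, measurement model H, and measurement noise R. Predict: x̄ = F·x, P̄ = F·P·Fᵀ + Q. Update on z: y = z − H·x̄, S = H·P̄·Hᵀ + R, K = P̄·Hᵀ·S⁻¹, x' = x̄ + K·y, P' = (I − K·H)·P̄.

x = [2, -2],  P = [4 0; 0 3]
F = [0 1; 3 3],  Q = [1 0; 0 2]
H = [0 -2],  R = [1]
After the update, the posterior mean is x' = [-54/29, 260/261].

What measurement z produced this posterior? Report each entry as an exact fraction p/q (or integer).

x̄ = F·x = [-2, 0]
P̄ = F·P·Fᵀ + Q = [4 9; 9 65]
S = H·P̄·Hᵀ + R = [261]
K = P̄·Hᵀ·S⁻¹ = [-2/29; -130/261]
x' − x̄ = [4/29, 260/261] = K·y
y = (KᵀK)⁻¹·Kᵀ·(x' − x̄) = [-2]
z = y + H·x̄ = [-2] + [0] = [-2]

z = [-2]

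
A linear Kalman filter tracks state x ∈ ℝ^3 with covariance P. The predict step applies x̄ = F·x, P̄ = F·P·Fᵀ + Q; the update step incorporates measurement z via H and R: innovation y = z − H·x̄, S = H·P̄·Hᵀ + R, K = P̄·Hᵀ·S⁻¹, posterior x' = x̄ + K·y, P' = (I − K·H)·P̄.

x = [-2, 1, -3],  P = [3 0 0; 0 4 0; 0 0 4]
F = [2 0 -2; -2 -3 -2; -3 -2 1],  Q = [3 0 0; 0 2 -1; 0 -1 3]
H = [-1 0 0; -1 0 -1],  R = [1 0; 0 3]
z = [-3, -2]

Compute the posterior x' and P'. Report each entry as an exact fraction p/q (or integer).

x̄ = F·x = [2, 7, 1]
P̄ = F·P·Fᵀ + Q = [31 4 -26; 4 66 33; -26 33 50]
y = z − H·x̄ = [-1, 1]
S = H·P̄·Hᵀ + R = [32 5; 5 32]
K = P̄·Hᵀ·S⁻¹ = [-967/999 -5/999; 19/333 -388/333; 952/999 -898/999]
x' = x̄ + K·y = [80/27, 52/9, -23/27]
P' = (I − K·H)·P̄ = [967/999 -19/333 -952/999; -19/333 2566/111 1183/333; -952/999 1183/333 3646/999]

x' = [80/27, 52/9, -23/27]
P' = [967/999 -19/333 -952/999; -19/333 2566/111 1183/333; -952/999 1183/333 3646/999]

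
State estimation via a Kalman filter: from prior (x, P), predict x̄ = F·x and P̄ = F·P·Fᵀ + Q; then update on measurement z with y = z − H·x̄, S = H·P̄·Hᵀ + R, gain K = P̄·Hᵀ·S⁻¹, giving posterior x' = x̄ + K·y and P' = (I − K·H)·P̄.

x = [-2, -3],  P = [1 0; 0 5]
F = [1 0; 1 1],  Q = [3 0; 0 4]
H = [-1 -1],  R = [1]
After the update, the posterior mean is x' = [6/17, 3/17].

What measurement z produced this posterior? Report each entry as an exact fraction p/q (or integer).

x̄ = F·x = [-2, -5]
P̄ = F·P·Fᵀ + Q = [4 1; 1 10]
S = H·P̄·Hᵀ + R = [17]
K = P̄·Hᵀ·S⁻¹ = [-5/17; -11/17]
x' − x̄ = [40/17, 88/17] = K·y
y = (KᵀK)⁻¹·Kᵀ·(x' − x̄) = [-8]
z = y + H·x̄ = [-8] + [7] = [-1]

z = [-1]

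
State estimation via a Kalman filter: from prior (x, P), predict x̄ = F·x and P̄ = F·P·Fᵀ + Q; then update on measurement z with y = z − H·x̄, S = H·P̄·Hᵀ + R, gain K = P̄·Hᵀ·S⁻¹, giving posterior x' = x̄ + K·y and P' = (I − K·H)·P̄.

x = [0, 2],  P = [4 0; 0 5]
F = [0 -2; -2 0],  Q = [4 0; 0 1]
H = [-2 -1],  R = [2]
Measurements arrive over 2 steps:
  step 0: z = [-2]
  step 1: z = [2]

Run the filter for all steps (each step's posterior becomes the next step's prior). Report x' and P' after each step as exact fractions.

step 0: x' = [4/23, 34/23], P' = [456/115 -816/115; -816/115 1666/115]
step 1: x' = [-5260/17609, -25678/17609], P' = [41724/17609 -61480/17609; -61480/17609 113782/17609]

step 0: x̄ = F·x = [-4, 0]
step 0: P̄ = F·P·Fᵀ + Q = [24 0; 0 17]
step 0: y = z − H·x̄ = [-10]
step 0: S = H·P̄·Hᵀ + R = [115]
step 0: K = P̄·Hᵀ·S⁻¹ = [-48/115; -17/115]
step 0: x' = x̄ + K·y = [4/23, 34/23]
step 0: P' = (I − K·H)·P̄ = [456/115 -816/115; -816/115 1666/115]
step 1: x̄ = F·x = [-68/23, -8/23]
step 1: P̄ = F·P·Fᵀ + Q = [7124/115 -3264/115; -3264/115 1939/115]
step 1: y = z − H·x̄ = [-98/23]
step 1: S = H·P̄·Hᵀ + R = [17609/115]
step 1: K = P̄·Hᵀ·S⁻¹ = [-10984/17609; 4589/17609]
step 1: x' = x̄ + K·y = [-5260/17609, -25678/17609]
step 1: P' = (I − K·H)·P̄ = [41724/17609 -61480/17609; -61480/17609 113782/17609]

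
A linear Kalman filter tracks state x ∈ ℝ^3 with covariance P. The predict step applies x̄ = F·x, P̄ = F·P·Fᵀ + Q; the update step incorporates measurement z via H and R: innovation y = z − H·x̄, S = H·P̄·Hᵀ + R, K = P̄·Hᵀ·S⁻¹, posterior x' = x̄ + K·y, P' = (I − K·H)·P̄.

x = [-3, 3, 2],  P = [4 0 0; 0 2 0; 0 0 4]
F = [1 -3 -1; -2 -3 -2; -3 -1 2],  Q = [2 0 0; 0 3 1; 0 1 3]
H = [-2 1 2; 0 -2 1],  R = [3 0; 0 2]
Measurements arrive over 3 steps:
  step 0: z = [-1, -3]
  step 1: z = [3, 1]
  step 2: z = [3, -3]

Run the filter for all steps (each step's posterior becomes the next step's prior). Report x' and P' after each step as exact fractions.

step 0: x' = [-399692/100687, -63490/100687, -407549/100687], P' = [1075920/100687 440416/100687 839548/100687; 440416/100687 224034/100687 351874/100687; 839548/100687 351874/100687 710750/100687]
step 1: x' = [-19767279983/6497562413, -6360461141/6497562413, -7322622715/6497562413], P' = [22465402950/6497562413 9708840404/6497562413 16497466352/6497562413; 9708840404/6497562413 7025479634/6497562413 7700510590/6497562413; 16497466352/6497562413 7700510590/6497562413 15499042746/6497562413]
step 2: x' = [1803850624359/2231483257909, 101905080699998/46861148416089, 9811467637187/6694449773727], P' = [7669083512824/2231483257909 9983234698918/6694449773727 16877706291004/6694449773727; 9983234698918/6694449773727 151894286913784/140583445248267 23731867833610/20083349321181; 16877706291004/6694449773727 23731867833610/20083349321181 47586516140674/20083349321181]

step 0: x̄ = F·x = [-14, -7, 10]
step 0: P̄ = F·P·Fᵀ + Q = [28 18 -14; 18 53 15; -14 15 57]
step 0: y = z − H·x̄ = [-42, -27]
step 0: S = H·P̄·Hᵀ + R = [496 63; 63 211]
step 0: K = P̄·Hᵀ·S⁻¹ = [-10776/100687 -20642/100687; 15650/100687 -48097/100687; 31426/100687 3501/100687]
step 0: x' = x̄ + K·y = [-399692/100687, -63490/100687, -407549/100687]
step 0: P' = (I − K·H)·P̄ = [1075920/100687 440416/100687 839548/100687; 440416/100687 224034/100687 351874/100687; 839548/100687 351874/100687 710750/100687]
step 1: x̄ = F·x = [198327/100687, 1804952/100687, 447468/100687]
step 1: P̄ = F·P·Fᵀ + Q = [1794002/100687 5774080/100687 1984540/100687; 5774080/100687 25688911/100687 9501485/100687; 1984540/100687 9501485/100687 4212799/100687]
step 1: y = z − H·x̄ = [-2001173/100687, 3263123/100687]
step 1: S = H·P̄·Hᵀ + R = [49051476/100687 -52329439/100687; -52329439/100687 69163877/100687]
step 1: K = P̄·Hᵀ·S⁻¹ = [-742344264/6497562413 -1460107228/6497562413; 1002940002/6497562413 -3175224339/6497562413; 1901221126/6497562413 49010783/6497562413]
step 1: x' = x̄ + K·y = [-19767279983/6497562413, -6360461141/6497562413, -7322622715/6497562413]
step 1: P' = (I − K·H)·P̄ = [22465402950/6497562413 9708840404/6497562413 16497466352/6497562413; 9708840404/6497562413 7025479634/6497562413 7700510590/6497562413; 16497466352/6497562413 7700510590/6497562413 15499042746/6497562413]
step 2: x̄ = F·x = [6636726155/6497562413, 73261188819/6497562413, 51017055660/6497562413]
step 2: P̄ = F·P·Fᵀ + Q = [69143975640/6497562413 147727712820/6497562413 44337646602/6497562413; 147727712820/6497562413 575471729473/6497562413 209360382819/6497562413; 44337646602/6497562413 209360382819/6497562413 120184368247/6497562413]
step 2: y = z − H·x̄ = [-142529160590/6497562413, 76012634739/6497562413]
step 2: S = H·P̄·Hᵀ + R = [1244107299440/6497562413 -1036420312833/6497562413; -1036420312833/6497562413 1597624879689/6497562413]
step 2: K = P̄·Hᵀ·S⁻¹ = [-252872644002/2231483257909 -1544381553416/6694449773727; 2401651082584/15620382805363 -68832749496149/140583445248267; 653283791442/2231483257909 61390236727/20083349321181]
step 2: x' = x̄ + K·y = [1803850624359/2231483257909, 101905080699998/46861148416089, 9811467637187/6694449773727]
step 2: P' = (I − K·H)·P̄ = [7669083512824/2231483257909 9983234698918/6694449773727 16877706291004/6694449773727; 9983234698918/6694449773727 151894286913784/140583445248267 23731867833610/20083349321181; 16877706291004/6694449773727 23731867833610/20083349321181 47586516140674/20083349321181]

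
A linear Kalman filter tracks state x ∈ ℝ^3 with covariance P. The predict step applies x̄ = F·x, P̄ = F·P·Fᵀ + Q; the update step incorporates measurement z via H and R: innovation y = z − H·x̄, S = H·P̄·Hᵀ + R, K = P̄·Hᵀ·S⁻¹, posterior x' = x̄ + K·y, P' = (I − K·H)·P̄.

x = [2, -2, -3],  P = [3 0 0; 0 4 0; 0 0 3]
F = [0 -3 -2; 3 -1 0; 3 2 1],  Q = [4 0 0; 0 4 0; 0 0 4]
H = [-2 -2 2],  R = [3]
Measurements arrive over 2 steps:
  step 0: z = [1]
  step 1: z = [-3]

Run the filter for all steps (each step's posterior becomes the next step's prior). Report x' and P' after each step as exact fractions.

step 0: x' = [736/735, 496/105, 4511/735], P' = [2876/735 -244/105 886/735; -244/105 461/15 2971/105; 886/735 2971/105 21866/735]
step 1: x' = [546068/2357415, 10334594/2357415, 7380007/2357415], P' = [9207241/2357415 -13534787/2357415 -5305021/2357415; -13534787/2357415 107043649/2357415 93285227/2357415; -5305021/2357415 93285227/2357415 88546606/2357415]

step 0: x̄ = F·x = [12, 8, -1]
step 0: P̄ = F·P·Fᵀ + Q = [52 12 -30; 12 35 19; -30 19 50]
step 0: y = z − H·x̄ = [43]
step 0: S = H·P̄·Hᵀ + R = [735]
step 0: K = P̄·Hᵀ·S⁻¹ = [-188/735; -8/105; 122/735]
step 0: x' = x̄ + K·y = [736/735, 496/105, 4511/735]
step 0: P' = (I − K·H)·P̄ = [2876/735 -244/105 886/735; -244/105 461/15 2971/105; 886/735 2971/105 21866/735]
step 1: x̄ = F·x = [-19438/735, -1264/735, 13663/735]
step 1: P̄ = F·P·Fᵀ + Q = [543269/735 119417/735 -314789/735; 119417/735 61661/735 -42557/735; -314789/735 -42557/735 209054/735]
step 1: y = z − H·x̄ = [-4729/49]
step 1: S = H·P̄·Hᵀ + R = [471483/49]
step 1: K = P̄·Hᵀ·S⁻¹ = [-130330/471483; -29818/471483; 75520/471483]
step 1: x' = x̄ + K·y = [546068/2357415, 10334594/2357415, 7380007/2357415]
step 1: P' = (I − K·H)·P̄ = [9207241/2357415 -13534787/2357415 -5305021/2357415; -13534787/2357415 107043649/2357415 93285227/2357415; -5305021/2357415 93285227/2357415 88546606/2357415]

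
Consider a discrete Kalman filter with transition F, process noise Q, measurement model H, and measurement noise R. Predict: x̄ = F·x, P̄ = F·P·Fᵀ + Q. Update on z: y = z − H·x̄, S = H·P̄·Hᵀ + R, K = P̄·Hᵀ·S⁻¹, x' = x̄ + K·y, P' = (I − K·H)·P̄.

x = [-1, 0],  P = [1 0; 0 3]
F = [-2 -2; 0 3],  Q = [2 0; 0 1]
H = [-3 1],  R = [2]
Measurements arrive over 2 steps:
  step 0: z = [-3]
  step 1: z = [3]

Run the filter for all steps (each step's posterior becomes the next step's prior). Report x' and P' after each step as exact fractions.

step 0: x̄ = F·x = [2, 0]
step 0: P̄ = F·P·Fᵀ + Q = [18 -18; -18 28]
step 0: y = z − H·x̄ = [3]
step 0: S = H·P̄·Hᵀ + R = [300]
step 0: K = P̄·Hᵀ·S⁻¹ = [-6/25; 41/150]
step 0: x' = x̄ + K·y = [32/25, 41/50]
step 0: P' = (I − K·H)·P̄ = [18/25 42/25; 42/25 419/75]
step 1: x̄ = F·x = [-21/5, 123/50]
step 1: P̄ = F·P·Fᵀ + Q = [122/3 -218/5; -218/5 1282/25]
step 1: y = z − H·x̄ = [-603/50]
step 1: S = H·P̄·Hᵀ + R = [17022/25]
step 1: K = P̄·Hᵀ·S⁻¹ = [-690/2837; 2276/8511]
step 1: x' = x̄ + K·y = [-3594/2837, -4341/5674]
step 1: P' = (I − K·H)·P̄ = [3322/8511 1942/2837; 1942/2837 22030/8511]

step 0: x' = [32/25, 41/50], P' = [18/25 42/25; 42/25 419/75]
step 1: x' = [-3594/2837, -4341/5674], P' = [3322/8511 1942/2837; 1942/2837 22030/8511]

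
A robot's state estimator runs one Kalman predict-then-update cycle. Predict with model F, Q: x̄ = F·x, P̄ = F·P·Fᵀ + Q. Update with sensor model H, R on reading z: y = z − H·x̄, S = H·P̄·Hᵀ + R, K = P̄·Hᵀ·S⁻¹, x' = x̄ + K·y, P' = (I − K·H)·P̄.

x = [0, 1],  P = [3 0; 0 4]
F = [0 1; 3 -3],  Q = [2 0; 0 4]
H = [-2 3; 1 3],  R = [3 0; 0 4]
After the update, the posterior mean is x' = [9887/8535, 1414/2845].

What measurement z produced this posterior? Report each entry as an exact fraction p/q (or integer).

z = [-1, 3]

x̄ = F·x = [1, -3]
P̄ = F·P·Fᵀ + Q = [6 -12; -12 67]
S = H·P̄·Hᵀ + R = [774 627; 627 541]
K = P̄·Hᵀ·S⁻¹ = [-2386/8535 764/2845; 358/2845 579/2845]
x' − x̄ = [1352/8535, 9949/2845] = K·y
y = (KᵀK)⁻¹·Kᵀ·(x' − x̄) = [10, 11]
z = y + H·x̄ = [10, 11] + [-11, -8] = [-1, 3]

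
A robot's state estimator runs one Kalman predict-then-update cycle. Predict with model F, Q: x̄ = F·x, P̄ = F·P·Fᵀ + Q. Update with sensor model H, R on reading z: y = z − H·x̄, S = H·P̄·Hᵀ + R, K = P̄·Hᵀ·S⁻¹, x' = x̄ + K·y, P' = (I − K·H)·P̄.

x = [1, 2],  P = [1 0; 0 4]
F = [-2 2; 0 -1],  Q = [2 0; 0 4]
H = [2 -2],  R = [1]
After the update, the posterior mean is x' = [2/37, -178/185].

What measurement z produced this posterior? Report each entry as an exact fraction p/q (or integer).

x̄ = F·x = [2, -2]
P̄ = F·P·Fᵀ + Q = [22 -8; -8 8]
S = H·P̄·Hᵀ + R = [185]
K = P̄·Hᵀ·S⁻¹ = [12/37; -32/185]
x' − x̄ = [-72/37, 192/185] = K·y
y = (KᵀK)⁻¹·Kᵀ·(x' − x̄) = [-6]
z = y + H·x̄ = [-6] + [8] = [2]

z = [2]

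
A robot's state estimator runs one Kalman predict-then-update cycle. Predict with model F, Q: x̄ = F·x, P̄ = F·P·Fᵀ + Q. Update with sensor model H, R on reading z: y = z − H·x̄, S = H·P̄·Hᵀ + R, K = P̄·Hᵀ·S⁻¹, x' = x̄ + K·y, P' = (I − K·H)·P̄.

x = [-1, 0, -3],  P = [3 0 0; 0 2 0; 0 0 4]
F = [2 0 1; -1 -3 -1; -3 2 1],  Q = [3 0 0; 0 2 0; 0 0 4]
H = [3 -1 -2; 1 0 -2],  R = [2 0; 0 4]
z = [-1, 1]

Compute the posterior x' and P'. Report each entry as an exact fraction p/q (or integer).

x' = [-12231/10001, 716/10001, -12872/10001]
P' = [50644/30003 21584/10001 35584/30003; 21584/10001 73634/10001 -394/10001; 35584/30003 -394/10001 50638/30003]

x̄ = F·x = [-5, 4, 0]
P̄ = F·P·Fᵀ + Q = [19 -10 -14; -10 27 -7; -14 -7 43]
y = z − H·x̄ = [18, 6]
S = H·P̄·Hᵀ + R = [572 337; 337 251]
K = P̄·Hᵀ·S⁻¹ = [8006/30003 -5131/30003; -4047/10001 5593/10001; 3329/30003 -16423/30003]
x' = x̄ + K·y = [-12231/10001, 716/10001, -12872/10001]
P' = (I − K·H)·P̄ = [50644/30003 21584/10001 35584/30003; 21584/10001 73634/10001 -394/10001; 35584/30003 -394/10001 50638/30003]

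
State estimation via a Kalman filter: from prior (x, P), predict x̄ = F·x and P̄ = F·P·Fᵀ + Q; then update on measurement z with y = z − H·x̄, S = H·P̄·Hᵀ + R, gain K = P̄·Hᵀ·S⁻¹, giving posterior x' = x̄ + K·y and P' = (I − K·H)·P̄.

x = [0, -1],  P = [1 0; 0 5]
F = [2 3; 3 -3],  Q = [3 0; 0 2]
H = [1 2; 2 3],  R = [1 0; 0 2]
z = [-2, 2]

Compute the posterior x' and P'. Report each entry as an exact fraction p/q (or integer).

x' = [12725/1877, -7708/1877]
P' = [23751/1877 -13988/1877; -13988/1877 8458/1877]

x̄ = F·x = [-3, 3]
P̄ = F·P·Fᵀ + Q = [52 -39; -39 56]
y = z − H·x̄ = [-5, -1]
S = H·P̄·Hᵀ + R = [121 167; 167 246]
K = P̄·Hᵀ·S⁻¹ = [-4225/1877 2769/1877; 2928/1877 -1301/1877]
x' = x̄ + K·y = [12725/1877, -7708/1877]
P' = (I − K·H)·P̄ = [23751/1877 -13988/1877; -13988/1877 8458/1877]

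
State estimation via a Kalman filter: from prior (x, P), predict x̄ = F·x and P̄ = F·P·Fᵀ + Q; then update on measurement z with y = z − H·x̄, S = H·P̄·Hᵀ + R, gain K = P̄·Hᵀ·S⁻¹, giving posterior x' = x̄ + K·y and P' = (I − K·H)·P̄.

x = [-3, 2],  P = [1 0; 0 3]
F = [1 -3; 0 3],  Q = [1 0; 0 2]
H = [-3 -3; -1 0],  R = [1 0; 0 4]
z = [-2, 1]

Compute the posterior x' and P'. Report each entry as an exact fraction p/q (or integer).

x̄ = F·x = [-9, 6]
P̄ = F·P·Fᵀ + Q = [29 -27; -27 29]
y = z − H·x̄ = [-11, -8]
S = H·P̄·Hᵀ + R = [37 6; 6 33]
K = P̄·Hᵀ·S⁻¹ = [-8/395 -1037/1185; -24/79 69/79]
x' = x̄ + K·y = [-421/237, 186/79]
P' = (I − K·H)·P̄ = [4148/1185 -276/79; -276/79 284/79]

x' = [-421/237, 186/79]
P' = [4148/1185 -276/79; -276/79 284/79]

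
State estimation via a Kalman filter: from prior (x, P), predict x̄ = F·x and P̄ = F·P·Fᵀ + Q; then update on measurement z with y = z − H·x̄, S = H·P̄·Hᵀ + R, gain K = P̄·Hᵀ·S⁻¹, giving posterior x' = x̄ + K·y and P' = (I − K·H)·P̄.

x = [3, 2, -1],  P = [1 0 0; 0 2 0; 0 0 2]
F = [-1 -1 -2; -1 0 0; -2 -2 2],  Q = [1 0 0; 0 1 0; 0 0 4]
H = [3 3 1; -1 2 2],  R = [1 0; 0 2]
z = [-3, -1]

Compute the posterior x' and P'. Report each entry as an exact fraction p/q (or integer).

x' = [-9625/22233, -10630/22233, -2934/7411]
P' = [10562/22233 -13906/22233 5200/7411; -13906/22233 24569/22233 -10234/7411; 5200/7411 -10234/7411 15612/7411]

x̄ = F·x = [-3, -3, -12]
P̄ = F·P·Fᵀ + Q = [12 1 -2; 1 2 2; -2 2 24]
y = z − H·x̄ = [27, 26]
S = H·P̄·Hᵀ + R = [169 33; 33 138]
K = P̄·Hᵀ·S⁻¹ = [1856/7411 -3587/22233; 429/7411 820/22233; 510/7411 2778/7411]
x' = x̄ + K·y = [-9625/22233, -10630/22233, -2934/7411]
P' = (I − K·H)·P̄ = [10562/22233 -13906/22233 5200/7411; -13906/22233 24569/22233 -10234/7411; 5200/7411 -10234/7411 15612/7411]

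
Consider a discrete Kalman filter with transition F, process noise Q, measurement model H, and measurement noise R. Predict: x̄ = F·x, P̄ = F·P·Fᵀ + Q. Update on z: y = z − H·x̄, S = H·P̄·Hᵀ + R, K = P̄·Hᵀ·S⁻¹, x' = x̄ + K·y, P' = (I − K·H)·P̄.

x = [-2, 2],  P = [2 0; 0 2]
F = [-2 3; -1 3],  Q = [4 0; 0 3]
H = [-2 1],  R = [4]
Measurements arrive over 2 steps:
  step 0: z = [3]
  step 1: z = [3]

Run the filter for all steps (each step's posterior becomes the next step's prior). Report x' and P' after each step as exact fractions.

step 0: x' = [20/59, 157/59], P' = [326/59 500/59; 500/59 916/59]
step 1: x' = [-827/505, -95/101], P' = [56184/3535 2848/101; 2848/101 5348/101]

step 0: x̄ = F·x = [10, 8]
step 0: P̄ = F·P·Fᵀ + Q = [30 22; 22 23]
step 0: y = z − H·x̄ = [15]
step 0: S = H·P̄·Hᵀ + R = [59]
step 0: K = P̄·Hᵀ·S⁻¹ = [-38/59; -21/59]
step 0: x' = x̄ + K·y = [20/59, 157/59]
step 0: P' = (I − K·H)·P̄ = [326/59 500/59; 500/59 916/59]
step 1: x̄ = F·x = [431/59, 451/59]
step 1: P̄ = F·P·Fᵀ + Q = [3784/59 4396/59; 4396/59 5747/59]
step 1: y = z − H·x̄ = [588/59]
step 1: S = H·P̄·Hᵀ + R = [3535/59]
step 1: K = P̄·Hᵀ·S⁻¹ = [-3172/3535; -87/101]
step 1: x' = x̄ + K·y = [-827/505, -95/101]
step 1: P' = (I − K·H)·P̄ = [56184/3535 2848/101; 2848/101 5348/101]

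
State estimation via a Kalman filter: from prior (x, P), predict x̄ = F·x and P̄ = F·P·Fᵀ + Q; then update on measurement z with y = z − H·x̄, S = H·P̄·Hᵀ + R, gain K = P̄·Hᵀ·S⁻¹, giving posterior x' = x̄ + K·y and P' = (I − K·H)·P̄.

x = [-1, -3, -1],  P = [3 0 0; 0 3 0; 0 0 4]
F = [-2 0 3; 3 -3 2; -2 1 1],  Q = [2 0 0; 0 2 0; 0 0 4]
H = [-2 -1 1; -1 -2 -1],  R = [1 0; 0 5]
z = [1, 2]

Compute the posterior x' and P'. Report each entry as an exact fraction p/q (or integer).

x' = [-2422/1051, 2873/2102, -4651/2102]
P' = [24392/1051 -24537/1051 23697/1051; -24537/1051 50655/2102 -23593/1051; 23697/1051 -23593/1051 95441/4204]

x̄ = F·x = [-1, 4, -2]
P̄ = F·P·Fᵀ + Q = [50 6 24; 6 72 -19; 24 -19 23]
y = z − H·x̄ = [5, 7]
S = H·P̄·Hᵀ + R = [262 294; 294 362]
K = P̄·Hᵀ·S⁻¹ = [-550/1051 197/1051; 307/2102 -505/1051; 237/4204 -297/4204]
x' = x̄ + K·y = [-2422/1051, 2873/2102, -4651/2102]
P' = (I − K·H)·P̄ = [24392/1051 -24537/1051 23697/1051; -24537/1051 50655/2102 -23593/1051; 23697/1051 -23593/1051 95441/4204]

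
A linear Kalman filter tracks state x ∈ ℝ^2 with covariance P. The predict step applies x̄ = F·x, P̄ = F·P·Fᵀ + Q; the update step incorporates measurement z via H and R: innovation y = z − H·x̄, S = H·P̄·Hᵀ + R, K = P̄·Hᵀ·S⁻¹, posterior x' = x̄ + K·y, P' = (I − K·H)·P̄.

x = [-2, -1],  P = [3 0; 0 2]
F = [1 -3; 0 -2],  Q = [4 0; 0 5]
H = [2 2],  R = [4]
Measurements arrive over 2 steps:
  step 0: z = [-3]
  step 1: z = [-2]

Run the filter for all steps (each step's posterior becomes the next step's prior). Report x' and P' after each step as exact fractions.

step 0: x' = [-23/14, 3/14], P' = [206/63 -169/63; -169/63 194/63]
step 1: x' = [-548/461, 321/1844], P' = [1446/461 -1151/461; -1151/461 21009/7376]

step 0: x̄ = F·x = [1, 2]
step 0: P̄ = F·P·Fᵀ + Q = [25 12; 12 13]
step 0: y = z − H·x̄ = [-9]
step 0: S = H·P̄·Hᵀ + R = [252]
step 0: K = P̄·Hᵀ·S⁻¹ = [37/126; 25/126]
step 0: x' = x̄ + K·y = [-23/14, 3/14]
step 0: P' = (I − K·H)·P̄ = [206/63 -169/63; -169/63 194/63]
step 1: x̄ = F·x = [-16/7, -3/7]
step 1: P̄ = F·P·Fᵀ + Q = [3218/63 1502/63; 1502/63 1091/63]
step 1: y = z − H·x̄ = [24/7]
step 1: S = H·P̄·Hᵀ + R = [29504/63]
step 1: K = P̄·Hᵀ·S⁻¹ = [295/922; 2593/14752]
step 1: x' = x̄ + K·y = [-548/461, 321/1844]
step 1: P' = (I − K·H)·P̄ = [1446/461 -1151/461; -1151/461 21009/7376]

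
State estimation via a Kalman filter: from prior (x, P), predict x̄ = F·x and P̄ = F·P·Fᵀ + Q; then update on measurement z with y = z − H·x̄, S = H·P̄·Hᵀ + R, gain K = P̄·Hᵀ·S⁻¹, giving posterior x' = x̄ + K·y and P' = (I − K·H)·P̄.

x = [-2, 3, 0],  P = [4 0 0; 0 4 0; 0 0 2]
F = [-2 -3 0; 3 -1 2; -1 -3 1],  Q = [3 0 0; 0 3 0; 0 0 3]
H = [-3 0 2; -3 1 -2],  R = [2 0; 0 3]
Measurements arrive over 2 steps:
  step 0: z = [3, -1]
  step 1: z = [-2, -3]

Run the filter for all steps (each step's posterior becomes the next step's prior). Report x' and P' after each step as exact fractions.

step 0: x̄ = F·x = [-5, -9, -7]
step 0: P̄ = F·P·Fᵀ + Q = [55 -12 44; -12 51 4; 44 4 45]
step 0: y = z − H·x̄ = [2, -21]
step 0: S = H·P̄·Hᵀ + R = [149 359; 359 1313]
step 0: K = P̄·Hᵀ·S⁻¹ = [-2983/33378 -5921/33378; 29411/66756 -4025/66756; 5779/16689 -4351/16689]
step 0: x' = x̄ + K·y = [-48515/33378, -457457/66756, -13894/16689]
step 0: P' = (I − K·H)·P̄ = [18517/16689 198475/33378 26284/16689; 198475/33378 2428447/66756 156209/16689; 26284/16689 156209/16689 45205/16689]
step 1: x̄ = F·x = [1566431/66756, 18405/22252, 471275/22252]
step 1: P̄ = F·P·Fᵀ + Q = [27115963/66756 -35759/22252 7830643/22252; -35759/22252 133065/22252 -6513/22252; 7830643/22252 -6513/22252 6911197/22252]
step 1: y = z − H·x̄ = [579377/22252, 605955/5563]
step 1: S = H·P̄·Hᵀ + R = [15069465/22252 13449338/5563; 13449338/5563 50850205/5563]
step 1: K = P̄·Hᵀ·S⁻¹ = [-171183541/1097727689 -185779994/1097727689; 35567931/1097727689 -56279616/7684093823; 263031273/1097727689 -270984655/1097727689]
step 1: x' = x̄ + K·y = [3194475424/3293183067, 958275186/1097727689, 580076398/1097727689]
step 1: P' = (I − K·H)·P̄ = [988036190/3293183067 1076365316/1097727689 322834554/1097727689; 1076365316/1097727689 45536455458/7684093823 1650115905/1097727689; 322834554/1097727689 1650115905/1097727689 747283104/1097727689]

step 0: x' = [-48515/33378, -457457/66756, -13894/16689], P' = [18517/16689 198475/33378 26284/16689; 198475/33378 2428447/66756 156209/16689; 26284/16689 156209/16689 45205/16689]
step 1: x' = [3194475424/3293183067, 958275186/1097727689, 580076398/1097727689], P' = [988036190/3293183067 1076365316/1097727689 322834554/1097727689; 1076365316/1097727689 45536455458/7684093823 1650115905/1097727689; 322834554/1097727689 1650115905/1097727689 747283104/1097727689]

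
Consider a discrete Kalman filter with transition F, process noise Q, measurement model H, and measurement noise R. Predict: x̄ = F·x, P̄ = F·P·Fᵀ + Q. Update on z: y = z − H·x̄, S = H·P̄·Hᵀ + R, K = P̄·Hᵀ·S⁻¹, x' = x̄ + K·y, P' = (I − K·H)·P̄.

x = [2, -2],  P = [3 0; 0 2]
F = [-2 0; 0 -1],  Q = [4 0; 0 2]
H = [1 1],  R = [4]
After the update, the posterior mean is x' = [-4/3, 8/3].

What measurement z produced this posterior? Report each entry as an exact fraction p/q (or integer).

z = [2]

x̄ = F·x = [-4, 2]
P̄ = F·P·Fᵀ + Q = [16 0; 0 4]
S = H·P̄·Hᵀ + R = [24]
K = P̄·Hᵀ·S⁻¹ = [2/3; 1/6]
x' − x̄ = [8/3, 2/3] = K·y
y = (KᵀK)⁻¹·Kᵀ·(x' − x̄) = [4]
z = y + H·x̄ = [4] + [-2] = [2]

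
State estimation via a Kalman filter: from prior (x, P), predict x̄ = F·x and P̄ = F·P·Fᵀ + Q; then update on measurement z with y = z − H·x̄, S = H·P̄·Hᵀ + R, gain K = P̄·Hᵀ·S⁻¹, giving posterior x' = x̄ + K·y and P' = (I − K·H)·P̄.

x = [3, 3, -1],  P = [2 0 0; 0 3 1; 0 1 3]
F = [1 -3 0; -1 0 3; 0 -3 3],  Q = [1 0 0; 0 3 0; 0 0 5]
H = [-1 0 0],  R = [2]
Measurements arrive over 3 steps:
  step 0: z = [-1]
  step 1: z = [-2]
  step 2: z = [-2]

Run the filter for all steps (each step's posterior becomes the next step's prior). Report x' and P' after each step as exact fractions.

step 0: x̄ = F·x = [-6, -6, -12]
step 0: P̄ = F·P·Fᵀ + Q = [30 -11 18; -11 32 18; 18 18 41]
step 0: y = z − H·x̄ = [-7]
step 0: S = H·P̄·Hᵀ + R = [32]
step 0: K = P̄·Hᵀ·S⁻¹ = [-15/16; 11/32; -9/16]
step 0: x' = x̄ + K·y = [9/16, -269/32, -129/16]
step 0: P' = (I − K·H)·P̄ = [15/8 -11/16 9/8; -11/16 903/32 387/16; 9/8 387/16 247/8]
step 1: x̄ = F·x = [825/32, -99/4, 33/32]
step 1: P̄ = F·P·Fᵀ + Q = [8351/32 -873/4 1335/32; -873/4 276 219/4; 1335/32 219/4 3247/32]
step 1: y = z − H·x̄ = [761/32]
step 1: S = H·P̄·Hᵀ + R = [8415/32]
step 1: K = P̄·Hᵀ·S⁻¹ = [-8351/8415; 776/935; -89/561]
step 1: x' = x̄ + K·y = [18352/8415, -4687/935, -1538/561]
step 1: P' = (I − K·H)·P̄ = [16702/8415 -1552/935 178/561; -1552/935 88698/935 16713/187; 178/561 16713/187 17737/187]
step 2: x̄ = F·x = [144901/8415, -87562/8415, 6371/935]
step 2: P̄ = F·P·Fᵀ + Q = [7293463/8415 -6819361/8415 51743/935; -6819361/8415 7209412/8415 40534/935; 51743/935 40534/935 96952/935]
step 2: y = z − H·x̄ = [128071/8415]
step 2: S = H·P̄·Hᵀ + R = [7310293/8415]
step 2: K = P̄·Hᵀ·S⁻¹ = [-7293463/7310293; 6819361/7310293; -465687/7310293]
step 2: x' = x̄ + K·y = [14876728/7310293, 27719371/7310293, 42724170/7310293]
step 2: P' = (I − K·H)·P̄ = [14586926/7310293 -13638722/7310293 931374/7310293; -13638722/7310293 736688013/7310293 694299051/7310293; 931374/7310293 694299051/7310293 732247577/7310293]

step 0: x' = [9/16, -269/32, -129/16], P' = [15/8 -11/16 9/8; -11/16 903/32 387/16; 9/8 387/16 247/8]
step 1: x' = [18352/8415, -4687/935, -1538/561], P' = [16702/8415 -1552/935 178/561; -1552/935 88698/935 16713/187; 178/561 16713/187 17737/187]
step 2: x' = [14876728/7310293, 27719371/7310293, 42724170/7310293], P' = [14586926/7310293 -13638722/7310293 931374/7310293; -13638722/7310293 736688013/7310293 694299051/7310293; 931374/7310293 694299051/7310293 732247577/7310293]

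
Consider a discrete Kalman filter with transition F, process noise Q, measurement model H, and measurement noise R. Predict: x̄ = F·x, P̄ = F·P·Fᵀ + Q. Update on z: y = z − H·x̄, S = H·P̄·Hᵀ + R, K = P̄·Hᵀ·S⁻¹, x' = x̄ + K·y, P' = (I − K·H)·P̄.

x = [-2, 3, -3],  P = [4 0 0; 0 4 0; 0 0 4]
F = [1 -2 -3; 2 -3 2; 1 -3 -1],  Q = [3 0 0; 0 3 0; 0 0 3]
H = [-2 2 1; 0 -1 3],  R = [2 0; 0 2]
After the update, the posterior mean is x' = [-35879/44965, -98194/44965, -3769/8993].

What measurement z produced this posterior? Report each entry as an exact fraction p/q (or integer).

z = [-3, 1]

x̄ = F·x = [1, -19, -8]
P̄ = F·P·Fᵀ + Q = [59 8 40; 8 71 36; 40 36 47]
S = H·P̄·Hᵀ + R = [489 -45; -45 280]
K = P̄·Hᵀ·S⁻¹ = [-2464/26979 17326/44965; 3135/8993 8461/44965; 1043/8993 3540/8993]
x' − x̄ = [-80844/44965, 756141/44965, 68175/8993] = K·y
y = (KᵀK)⁻¹·Kᵀ·(x' − x̄) = [45, 6]
z = y + H·x̄ = [45, 6] + [-48, -5] = [-3, 1]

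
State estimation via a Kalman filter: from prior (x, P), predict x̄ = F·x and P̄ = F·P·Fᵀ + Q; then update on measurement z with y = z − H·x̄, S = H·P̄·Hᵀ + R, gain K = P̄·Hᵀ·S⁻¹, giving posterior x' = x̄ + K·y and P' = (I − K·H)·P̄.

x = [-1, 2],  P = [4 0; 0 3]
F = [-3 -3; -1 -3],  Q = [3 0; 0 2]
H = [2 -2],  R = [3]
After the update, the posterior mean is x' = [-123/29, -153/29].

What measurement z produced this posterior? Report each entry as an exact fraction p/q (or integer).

x̄ = F·x = [-3, -5]
P̄ = F·P·Fᵀ + Q = [66 39; 39 33]
S = H·P̄·Hᵀ + R = [87]
K = P̄·Hᵀ·S⁻¹ = [18/29; 4/29]
x' − x̄ = [-36/29, -8/29] = K·y
y = (KᵀK)⁻¹·Kᵀ·(x' − x̄) = [-2]
z = y + H·x̄ = [-2] + [4] = [2]

z = [2]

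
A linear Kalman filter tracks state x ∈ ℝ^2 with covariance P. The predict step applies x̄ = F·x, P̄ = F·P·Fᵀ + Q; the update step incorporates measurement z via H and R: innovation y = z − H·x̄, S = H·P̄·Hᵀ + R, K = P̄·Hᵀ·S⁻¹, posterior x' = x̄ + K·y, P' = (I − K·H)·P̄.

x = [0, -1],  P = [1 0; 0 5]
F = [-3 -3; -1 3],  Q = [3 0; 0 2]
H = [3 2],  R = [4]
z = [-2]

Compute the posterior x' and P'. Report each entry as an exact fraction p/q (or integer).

x' = [36/41, -93/41]
P' = [4116/205 -1200/41; -1200/41 1788/41]

x̄ = F·x = [3, -3]
P̄ = F·P·Fᵀ + Q = [57 -42; -42 48]
y = z − H·x̄ = [-5]
S = H·P̄·Hᵀ + R = [205]
K = P̄·Hᵀ·S⁻¹ = [87/205; -6/41]
x' = x̄ + K·y = [36/41, -93/41]
P' = (I − K·H)·P̄ = [4116/205 -1200/41; -1200/41 1788/41]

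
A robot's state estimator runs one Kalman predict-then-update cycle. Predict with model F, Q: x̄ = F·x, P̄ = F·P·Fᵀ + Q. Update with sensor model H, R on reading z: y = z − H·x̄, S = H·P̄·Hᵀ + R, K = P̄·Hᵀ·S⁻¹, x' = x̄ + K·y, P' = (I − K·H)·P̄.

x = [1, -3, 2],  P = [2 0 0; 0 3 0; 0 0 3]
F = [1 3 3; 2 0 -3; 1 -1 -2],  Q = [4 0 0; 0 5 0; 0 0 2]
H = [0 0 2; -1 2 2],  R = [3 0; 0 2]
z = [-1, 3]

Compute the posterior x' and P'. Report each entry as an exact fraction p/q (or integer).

x̄ = F·x = [-2, -4, 0]
P̄ = F·P·Fᵀ + Q = [60 -23 -25; -23 40 22; -25 22 19]
y = z − H·x̄ = [-1, 9]
S = H·P̄·Hᵀ + R = [79 214; 214 666]
K = P̄·Hᵀ·S⁻¹ = [6/487 -116/487; -1077/3409 2197/6818; 1205/3409 321/6818]
x' = x̄ + K·y = [-2024/487, -5345/6818, 479/6818]
P' = (I − K·H)·P̄ = [11424/487 5587/487 9/487; 5587/487 44537/6818 -3231/6818; 9/487 -3231/6818 3615/6818]

x' = [-2024/487, -5345/6818, 479/6818]
P' = [11424/487 5587/487 9/487; 5587/487 44537/6818 -3231/6818; 9/487 -3231/6818 3615/6818]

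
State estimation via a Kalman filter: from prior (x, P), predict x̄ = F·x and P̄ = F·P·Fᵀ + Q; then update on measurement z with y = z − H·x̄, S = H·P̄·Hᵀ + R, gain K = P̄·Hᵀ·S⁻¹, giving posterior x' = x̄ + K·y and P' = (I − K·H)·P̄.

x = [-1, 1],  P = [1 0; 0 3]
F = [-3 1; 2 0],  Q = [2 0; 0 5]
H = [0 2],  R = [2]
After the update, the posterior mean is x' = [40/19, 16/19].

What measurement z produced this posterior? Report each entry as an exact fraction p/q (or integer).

z = [2]

x̄ = F·x = [4, -2]
P̄ = F·P·Fᵀ + Q = [14 -6; -6 9]
S = H·P̄·Hᵀ + R = [38]
K = P̄·Hᵀ·S⁻¹ = [-6/19; 9/19]
x' − x̄ = [-36/19, 54/19] = K·y
y = (KᵀK)⁻¹·Kᵀ·(x' − x̄) = [6]
z = y + H·x̄ = [6] + [-4] = [2]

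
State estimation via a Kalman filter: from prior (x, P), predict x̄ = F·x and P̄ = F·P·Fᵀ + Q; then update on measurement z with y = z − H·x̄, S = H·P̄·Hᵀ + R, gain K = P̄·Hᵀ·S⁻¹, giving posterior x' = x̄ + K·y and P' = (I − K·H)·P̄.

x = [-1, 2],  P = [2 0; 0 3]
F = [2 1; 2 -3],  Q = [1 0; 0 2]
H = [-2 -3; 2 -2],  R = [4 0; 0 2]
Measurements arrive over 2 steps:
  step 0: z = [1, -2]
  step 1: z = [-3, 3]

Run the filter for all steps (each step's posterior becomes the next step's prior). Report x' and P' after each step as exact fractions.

step 0: x̄ = F·x = [0, -8]
step 0: P̄ = F·P·Fᵀ + Q = [12 -1; -1 37]
step 0: y = z − H·x̄ = [-23, -18]
step 0: S = H·P̄·Hᵀ + R = [373 176; 176 206]
step 0: K = P̄·Hᵀ·S⁻¹ = [-4451/22931 6697/22931; -4539/22931 -4582/22931]
step 0: x' = x̄ + K·y = [-18173/22931, 3425/22931]
step 0: P' = (I − K·H)·P̄ = [7579/22931 882/22931; 882/22931 5464/22931]
step 1: x̄ = F·x = [-32921/22931, -2027/997]
step 1: P̄ = F·P·Fᵀ + Q = [62239/22931 452/997; 452/997 4990/997]
step 1: y = z − H·x̄ = [-274498/22931, 41393/22931]
step 1: S = H·P̄·Hᵀ + R = [1498362/22931 418872/22931; 418872/22931 670730/22931]
step 1: K = P̄·Hᵀ·S⁻¹ = [-1611803/9043899 801547/3014633; -1716521/9043899 -580906/3014633]
step 1: x' = x̄ + K·y = [10650988/9043899, -985145/9043899]
step 1: P' = (I − K·H)·P̄ = [2732227/9043899 327586/9043899; 327586/9043899 2070304/9043899]

step 0: x' = [-18173/22931, 3425/22931], P' = [7579/22931 882/22931; 882/22931 5464/22931]
step 1: x' = [10650988/9043899, -985145/9043899], P' = [2732227/9043899 327586/9043899; 327586/9043899 2070304/9043899]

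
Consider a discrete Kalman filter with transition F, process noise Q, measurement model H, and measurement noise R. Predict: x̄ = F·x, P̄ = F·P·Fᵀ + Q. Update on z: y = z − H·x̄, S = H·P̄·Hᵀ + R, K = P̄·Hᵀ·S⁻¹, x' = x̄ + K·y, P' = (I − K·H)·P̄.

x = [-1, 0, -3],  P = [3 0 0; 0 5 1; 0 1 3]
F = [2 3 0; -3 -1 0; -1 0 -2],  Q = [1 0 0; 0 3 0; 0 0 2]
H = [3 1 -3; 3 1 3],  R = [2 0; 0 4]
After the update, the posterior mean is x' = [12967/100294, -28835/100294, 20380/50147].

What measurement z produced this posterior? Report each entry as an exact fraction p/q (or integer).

z = [-1, 1]

x̄ = F·x = [-2, 3, 7]
P̄ = F·P·Fᵀ + Q = [58 -33 -12; -33 35 11; -12 11 17]
S = H·P̄·Hᵀ + R = [664 206; 206 366]
K = P̄·Hᵀ·S⁻¹ = [10788/50147 16629/100294; -7279/50147 -301/100294; -8293/50147 8230/50147]
x' − x̄ = [213555/100294, -329717/100294, -330649/50147] = K·y
y = (KᵀK)⁻¹·Kᵀ·(x' − x̄) = [23, -17]
z = y + H·x̄ = [23, -17] + [-24, 18] = [-1, 1]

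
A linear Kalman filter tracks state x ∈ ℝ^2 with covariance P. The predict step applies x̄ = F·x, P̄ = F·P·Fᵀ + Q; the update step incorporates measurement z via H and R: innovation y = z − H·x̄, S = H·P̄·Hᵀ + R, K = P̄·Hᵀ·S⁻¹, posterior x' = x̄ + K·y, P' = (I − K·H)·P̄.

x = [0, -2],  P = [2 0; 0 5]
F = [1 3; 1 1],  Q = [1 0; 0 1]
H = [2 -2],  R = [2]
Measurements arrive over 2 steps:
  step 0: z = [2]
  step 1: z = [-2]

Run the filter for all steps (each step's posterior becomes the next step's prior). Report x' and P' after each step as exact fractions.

step 0: x̄ = F·x = [-6, -2]
step 0: P̄ = F·P·Fᵀ + Q = [48 17; 17 8]
step 0: y = z − H·x̄ = [10]
step 0: S = H·P̄·Hᵀ + R = [90]
step 0: K = P̄·Hᵀ·S⁻¹ = [31/45; 1/5]
step 0: x' = x̄ + K·y = [8/9, 0]
step 0: P' = (I − K·H)·P̄ = [238/45 23/5; 23/5 22/5]
step 1: x̄ = F·x = [8/9, 8/9]
step 1: P̄ = F·P·Fᵀ + Q = [3307/45 332/9; 332/9 179/9]
step 1: y = z − H·x̄ = [-2]
step 1: S = H·P̄·Hᵀ + R = [402/5]
step 1: K = P̄·Hᵀ·S⁻¹ = [61/67; 85/201]
step 1: x' = x̄ + K·y = [-562/603, 26/603]
step 1: P' = (I − K·H)·P̄ = [4127/603 3578/603; 3578/603 3323/603]

step 0: x' = [8/9, 0], P' = [238/45 23/5; 23/5 22/5]
step 1: x' = [-562/603, 26/603], P' = [4127/603 3578/603; 3578/603 3323/603]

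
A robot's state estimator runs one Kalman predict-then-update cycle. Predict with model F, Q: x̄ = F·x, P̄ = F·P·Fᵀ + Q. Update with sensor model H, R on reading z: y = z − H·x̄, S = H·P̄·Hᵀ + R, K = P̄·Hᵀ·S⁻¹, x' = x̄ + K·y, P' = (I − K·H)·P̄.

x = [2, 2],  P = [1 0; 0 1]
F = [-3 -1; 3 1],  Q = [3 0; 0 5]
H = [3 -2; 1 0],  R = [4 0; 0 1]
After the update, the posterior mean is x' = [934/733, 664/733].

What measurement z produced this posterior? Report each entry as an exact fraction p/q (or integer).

x̄ = F·x = [-8, 8]
P̄ = F·P·Fᵀ + Q = [13 -10; -10 15]
S = H·P̄·Hᵀ + R = [301 59; 59 14]
K = P̄·Hᵀ·S⁻¹ = [59/733 432/733; -250/733 530/733]
x' − x̄ = [6798/733, -5200/733] = K·y
y = (KᵀK)⁻¹·Kᵀ·(x' − x̄) = [42, 10]
z = y + H·x̄ = [42, 10] + [-40, -8] = [2, 2]

z = [2, 2]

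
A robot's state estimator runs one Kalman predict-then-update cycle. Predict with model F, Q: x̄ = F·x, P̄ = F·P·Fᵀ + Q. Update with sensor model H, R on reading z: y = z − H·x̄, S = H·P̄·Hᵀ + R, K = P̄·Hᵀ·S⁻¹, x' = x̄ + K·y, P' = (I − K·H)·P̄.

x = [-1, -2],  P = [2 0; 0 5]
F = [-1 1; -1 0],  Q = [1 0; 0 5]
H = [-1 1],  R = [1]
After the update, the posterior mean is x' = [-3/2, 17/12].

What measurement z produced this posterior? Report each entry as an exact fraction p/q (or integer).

z = [3]

x̄ = F·x = [-1, 1]
P̄ = F·P·Fᵀ + Q = [8 2; 2 7]
S = H·P̄·Hᵀ + R = [12]
K = P̄·Hᵀ·S⁻¹ = [-1/2; 5/12]
x' − x̄ = [-1/2, 5/12] = K·y
y = (KᵀK)⁻¹·Kᵀ·(x' − x̄) = [1]
z = y + H·x̄ = [1] + [2] = [3]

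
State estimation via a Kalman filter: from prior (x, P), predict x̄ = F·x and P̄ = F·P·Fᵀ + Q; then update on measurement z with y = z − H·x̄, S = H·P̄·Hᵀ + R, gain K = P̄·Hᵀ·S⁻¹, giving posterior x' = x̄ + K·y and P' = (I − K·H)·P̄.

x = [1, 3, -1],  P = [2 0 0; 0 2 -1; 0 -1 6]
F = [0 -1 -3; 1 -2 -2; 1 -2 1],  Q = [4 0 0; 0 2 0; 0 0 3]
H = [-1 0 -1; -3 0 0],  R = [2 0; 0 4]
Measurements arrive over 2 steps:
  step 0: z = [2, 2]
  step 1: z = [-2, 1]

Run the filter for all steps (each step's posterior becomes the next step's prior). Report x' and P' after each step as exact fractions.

step 0: x' = [-5374/9065, -14627/9065, -17096/9065], P' = [3956/9065 1328/9065 -3676/9065; 1328/9065 56284/9065 5952/9065; -3676/9065 5952/9065 19566/9065]
step 1: x' = [-1809853/12026259, 2551924/2122281, 9582317/5154111], P' = [1707740/4008753 91552/707427 -656140/1718037; 91552/707427 13286158/2122281 261880/303183; -656140/1718037 261880/303183 11256422/5154111]

step 0: x̄ = F·x = [0, -3, -6]
step 0: P̄ = F·P·Fᵀ + Q = [54 32 -19; 32 28 -4; -19 -4 23]
step 0: y = z − H·x̄ = [-4, 2]
step 0: S = H·P̄·Hᵀ + R = [41 105; 105 490]
step 0: K = P̄·Hᵀ·S⁻¹ = [-4/259 -2967/9065; -104/259 -996/9065; -227/259 2757/9065]
step 0: x' = x̄ + K·y = [-5374/9065, -14627/9065, -17096/9065]
step 0: P' = (I − K·H)·P̄ = [3956/9065 1328/9065 -3676/9065; 1328/9065 56284/9065 5952/9065; -3676/9065 5952/9065 19566/9065]
step 1: x̄ = F·x = [13183/1813, 8296/1295, 6784/9065]
step 1: P̄ = F·P·Fᵀ + Q = [60870/1813 8208/259 18666/1813; 8208/259 7806/185 28604/1295; 18666/1813 28604/1295 239381/9065]
step 1: y = z − H·x̄ = [54569/9065, 41362/1813]
step 1: S = H·P̄·Hᵀ + R = [748521/9065 238608/1813; 238608/1813 555082/1813]
step 1: K = P̄·Hᵀ·S⁻¹ = [-265120/12026259 -426935/1336251; -1053908/2122281 -22888/235809; -4644001/5154111 164035/572679]
step 1: x' = x̄ + K·y = [-1809853/12026259, 2551924/2122281, 9582317/5154111]
step 1: P' = (I − K·H)·P̄ = [1707740/4008753 91552/707427 -656140/1718037; 91552/707427 13286158/2122281 261880/303183; -656140/1718037 261880/303183 11256422/5154111]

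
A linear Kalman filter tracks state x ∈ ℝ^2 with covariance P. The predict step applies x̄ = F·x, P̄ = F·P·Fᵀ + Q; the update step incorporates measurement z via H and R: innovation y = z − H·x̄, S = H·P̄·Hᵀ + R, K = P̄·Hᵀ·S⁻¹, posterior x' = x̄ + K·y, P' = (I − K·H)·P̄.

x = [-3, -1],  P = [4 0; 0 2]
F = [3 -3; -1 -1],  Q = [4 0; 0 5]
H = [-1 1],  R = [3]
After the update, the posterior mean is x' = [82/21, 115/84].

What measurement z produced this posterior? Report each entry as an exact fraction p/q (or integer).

z = [-3]

x̄ = F·x = [-6, 4]
P̄ = F·P·Fᵀ + Q = [58 -6; -6 11]
S = H·P̄·Hᵀ + R = [84]
K = P̄·Hᵀ·S⁻¹ = [-16/21; 17/84]
x' − x̄ = [208/21, -221/84] = K·y
y = (KᵀK)⁻¹·Kᵀ·(x' − x̄) = [-13]
z = y + H·x̄ = [-13] + [10] = [-3]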